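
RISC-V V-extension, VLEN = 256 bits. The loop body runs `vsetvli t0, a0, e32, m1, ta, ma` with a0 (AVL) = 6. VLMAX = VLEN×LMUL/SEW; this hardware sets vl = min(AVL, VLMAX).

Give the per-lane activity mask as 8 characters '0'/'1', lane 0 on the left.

predicate = 11111100

lanes per group: 256·1/32 = 8
AVL=6 ≤ VLMAX=8, so vl = 6
bits (lane 0 leftmost): 11111100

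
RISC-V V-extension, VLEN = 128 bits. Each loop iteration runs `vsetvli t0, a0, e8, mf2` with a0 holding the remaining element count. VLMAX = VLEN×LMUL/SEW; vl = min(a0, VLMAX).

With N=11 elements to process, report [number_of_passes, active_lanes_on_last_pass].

VLMAX = VLEN×LMUL/SEW = 128×1/2/8 = 8
11 elements at 8/iter → 2 passes, remainder 3 on the last

[iterations, last_vl] = [2, 3]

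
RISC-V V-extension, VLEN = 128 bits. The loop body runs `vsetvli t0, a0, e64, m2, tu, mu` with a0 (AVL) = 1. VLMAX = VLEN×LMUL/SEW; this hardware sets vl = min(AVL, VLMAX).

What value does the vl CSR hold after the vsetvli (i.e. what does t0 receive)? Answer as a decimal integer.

lanes per group: 128·2/64 = 4
AVL=1 ≤ VLMAX=4, so vl = 1

vl = 1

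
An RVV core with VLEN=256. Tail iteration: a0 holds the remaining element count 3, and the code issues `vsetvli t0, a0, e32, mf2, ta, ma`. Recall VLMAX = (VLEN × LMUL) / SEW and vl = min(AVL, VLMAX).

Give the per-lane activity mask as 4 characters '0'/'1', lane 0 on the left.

predicate = 1110

VLMAX = (256 × 1/2) / 32 = 4 lanes
AVL=3 ≤ VLMAX=4, so vl = 3
bits (lane 0 leftmost): 1110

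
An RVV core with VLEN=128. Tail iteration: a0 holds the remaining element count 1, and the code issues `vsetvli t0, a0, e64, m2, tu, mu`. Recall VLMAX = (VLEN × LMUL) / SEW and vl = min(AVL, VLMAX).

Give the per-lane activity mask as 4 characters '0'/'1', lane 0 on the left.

VLMAX = (128 × 2) / 64 = 4 lanes
vl ← min(1, 4) = 1
bits (lane 0 leftmost): 1000

predicate = 1000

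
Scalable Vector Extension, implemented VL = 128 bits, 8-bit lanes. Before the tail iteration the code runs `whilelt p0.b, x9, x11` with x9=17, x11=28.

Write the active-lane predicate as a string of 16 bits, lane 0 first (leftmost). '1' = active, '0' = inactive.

lane count: 128 div 8 = 16
active while 17+j < 28, i.e. j ∈ [0,11) capped at 16 ⇒ 11
bits (lane 0 leftmost): 1111111111100000

predicate = 1111111111100000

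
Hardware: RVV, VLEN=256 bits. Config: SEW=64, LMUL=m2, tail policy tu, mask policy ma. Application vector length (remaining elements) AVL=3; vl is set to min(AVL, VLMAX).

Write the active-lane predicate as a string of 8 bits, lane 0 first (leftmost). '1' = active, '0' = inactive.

lanes per group: 256·2/64 = 8
vl = min(AVL, VLMAX) = min(3, 8) = 3
bits (lane 0 leftmost): 11100000

predicate = 11100000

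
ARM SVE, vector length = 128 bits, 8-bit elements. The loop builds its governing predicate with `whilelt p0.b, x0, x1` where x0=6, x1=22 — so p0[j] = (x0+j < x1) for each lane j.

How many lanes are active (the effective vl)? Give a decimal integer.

lane count: 128 div 8 = 16
whilelt: lane j active iff 6+j < 22 → j < 16 → 16 active

vl = 16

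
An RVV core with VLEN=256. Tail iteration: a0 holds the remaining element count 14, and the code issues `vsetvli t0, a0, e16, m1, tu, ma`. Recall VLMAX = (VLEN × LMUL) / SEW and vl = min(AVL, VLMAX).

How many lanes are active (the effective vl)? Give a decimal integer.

lanes per group: 256·1/16 = 16
vl = min(AVL, VLMAX) = min(14, 16) = 14

vl = 14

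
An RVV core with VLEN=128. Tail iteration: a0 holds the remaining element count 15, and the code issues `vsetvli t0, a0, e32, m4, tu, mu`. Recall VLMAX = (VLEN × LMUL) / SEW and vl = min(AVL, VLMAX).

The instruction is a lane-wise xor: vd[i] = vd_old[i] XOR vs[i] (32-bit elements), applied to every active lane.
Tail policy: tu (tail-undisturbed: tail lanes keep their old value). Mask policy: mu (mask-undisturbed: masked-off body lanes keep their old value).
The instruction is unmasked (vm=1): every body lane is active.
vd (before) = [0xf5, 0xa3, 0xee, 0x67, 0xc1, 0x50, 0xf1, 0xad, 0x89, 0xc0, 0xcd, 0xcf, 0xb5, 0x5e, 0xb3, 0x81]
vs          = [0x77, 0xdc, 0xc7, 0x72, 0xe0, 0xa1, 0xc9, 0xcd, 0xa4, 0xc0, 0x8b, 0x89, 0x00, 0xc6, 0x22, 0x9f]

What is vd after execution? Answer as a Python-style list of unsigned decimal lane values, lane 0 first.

VLMAX = (128 × 4) / 32 = 16 lanes
AVL=15 ≤ VLMAX=16, so vl = 15
  i=0: xor(0xf5,0x77) → 130
  i=1: xor(0xa3,0xdc) → 127
  i=2: xor(0xee,0xc7) → 41
  i=3: xor(0x67,0x72) → 21
  i=4: xor(0xc1,0xe0) → 33
  i=5: xor(0x50,0xa1) → 241
  i=6: xor(0xf1,0xc9) → 56
  i=7: xor(0xad,0xcd) → 96
  i=8: xor(0x89,0xa4) → 45
  i=9: xor(0xc0,0xc0) → 0
  i=10: xor(0xcd,0x8b) → 70
  i=11: xor(0xcf,0x89) → 70
  i=12: xor(0xb5,0x00) → 181
  i=13: xor(0x5e,0xc6) → 152
  i=14: xor(0xb3,0x22) → 145
  i=15: tail/keep → 129

vd = [130, 127, 41, 21, 33, 241, 56, 96, 45, 0, 70, 70, 181, 152, 145, 129]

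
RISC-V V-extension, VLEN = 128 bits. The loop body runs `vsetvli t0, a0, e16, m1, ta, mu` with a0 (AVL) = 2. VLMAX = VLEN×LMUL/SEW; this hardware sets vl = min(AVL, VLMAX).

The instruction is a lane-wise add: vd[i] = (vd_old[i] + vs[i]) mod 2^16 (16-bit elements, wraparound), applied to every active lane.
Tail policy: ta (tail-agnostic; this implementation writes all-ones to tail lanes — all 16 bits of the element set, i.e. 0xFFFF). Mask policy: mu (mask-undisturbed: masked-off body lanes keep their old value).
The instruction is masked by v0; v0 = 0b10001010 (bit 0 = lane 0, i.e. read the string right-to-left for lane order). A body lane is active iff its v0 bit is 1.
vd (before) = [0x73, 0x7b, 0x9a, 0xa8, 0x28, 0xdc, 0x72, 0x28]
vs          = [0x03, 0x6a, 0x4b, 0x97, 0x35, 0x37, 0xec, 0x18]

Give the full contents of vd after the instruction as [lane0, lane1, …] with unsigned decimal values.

lanes per group: 128·1/16 = 8
vl ← min(2, 8) = 2
vd[0] mask-off/keep -> 0x73
vd[1] add(0x7b,0x6a) -> 0xe5
vd[2] tail/ones -> 0xffff
vd[3] tail/ones -> 0xffff
vd[4] tail/ones -> 0xffff
vd[5] tail/ones -> 0xffff
vd[6] tail/ones -> 0xffff
vd[7] tail/ones -> 0xffff

vd = [115, 229, 65535, 65535, 65535, 65535, 65535, 65535]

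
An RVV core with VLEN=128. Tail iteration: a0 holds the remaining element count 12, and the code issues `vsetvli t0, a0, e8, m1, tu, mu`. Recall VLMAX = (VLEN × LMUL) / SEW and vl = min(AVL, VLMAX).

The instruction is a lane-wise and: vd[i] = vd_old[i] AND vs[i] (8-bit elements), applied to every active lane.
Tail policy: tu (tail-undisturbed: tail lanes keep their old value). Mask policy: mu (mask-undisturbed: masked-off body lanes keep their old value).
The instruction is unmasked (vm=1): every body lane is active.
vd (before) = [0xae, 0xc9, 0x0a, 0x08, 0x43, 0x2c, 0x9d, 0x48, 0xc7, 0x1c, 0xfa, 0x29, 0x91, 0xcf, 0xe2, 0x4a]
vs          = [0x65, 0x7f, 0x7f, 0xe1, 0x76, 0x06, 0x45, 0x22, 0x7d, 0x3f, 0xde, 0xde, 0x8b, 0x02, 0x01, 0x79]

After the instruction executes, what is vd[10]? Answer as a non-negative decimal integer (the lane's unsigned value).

vd[10] = 218

lanes per group: 128·1/8 = 16
vl ← min(12, 16) = 12
  i=0: and(0xae,0x65) → 36
  i=1: and(0xc9,0x7f) → 73
  i=2: and(0x0a,0x7f) → 10
  i=3: and(0x08,0xe1) → 0
  i=4: and(0x43,0x76) → 66
  i=5: and(0x2c,0x06) → 4
  i=6: and(0x9d,0x45) → 5
  i=7: and(0x48,0x22) → 0
  i=8: and(0xc7,0x7d) → 69
  i=9: and(0x1c,0x3f) → 28
  i=10: and(0xfa,0xde) → 218
  i=11: and(0x29,0xde) → 8
  i=12: tail/keep → 145
  i=13: tail/keep → 207
  i=14: tail/keep → 226
  i=15: tail/keep → 74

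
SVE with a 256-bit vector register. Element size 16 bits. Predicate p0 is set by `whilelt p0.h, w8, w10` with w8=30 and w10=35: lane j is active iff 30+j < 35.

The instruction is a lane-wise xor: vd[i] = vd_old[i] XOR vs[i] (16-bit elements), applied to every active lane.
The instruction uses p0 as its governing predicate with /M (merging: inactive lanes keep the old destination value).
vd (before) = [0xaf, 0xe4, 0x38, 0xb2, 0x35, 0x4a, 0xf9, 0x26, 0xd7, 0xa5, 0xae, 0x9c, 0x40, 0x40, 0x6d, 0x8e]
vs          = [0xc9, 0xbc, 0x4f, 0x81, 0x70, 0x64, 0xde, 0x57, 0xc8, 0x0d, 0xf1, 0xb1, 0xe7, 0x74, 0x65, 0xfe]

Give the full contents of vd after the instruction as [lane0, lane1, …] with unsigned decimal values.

256-bit reg / 16-bit elem → 16 lanes
whilelt: lane j active iff 30+j < 35 → j < 5 → 5 active
  i=0: xor(0xaf,0xc9) → 102
  i=1: xor(0xe4,0xbc) → 88
  i=2: xor(0x38,0x4f) → 119
  i=3: xor(0xb2,0x81) → 51
  i=4: xor(0x35,0x70) → 69
  i=5: tail/keep → 74
  i=6: tail/keep → 249
  i=7: tail/keep → 38
  i=8: tail/keep → 215
  i=9: tail/keep → 165
  i=10: tail/keep → 174
  i=11: tail/keep → 156
  i=12: tail/keep → 64
  i=13: tail/keep → 64
  i=14: tail/keep → 109
  i=15: tail/keep → 142

vd = [102, 88, 119, 51, 69, 74, 249, 38, 215, 165, 174, 156, 64, 64, 109, 142]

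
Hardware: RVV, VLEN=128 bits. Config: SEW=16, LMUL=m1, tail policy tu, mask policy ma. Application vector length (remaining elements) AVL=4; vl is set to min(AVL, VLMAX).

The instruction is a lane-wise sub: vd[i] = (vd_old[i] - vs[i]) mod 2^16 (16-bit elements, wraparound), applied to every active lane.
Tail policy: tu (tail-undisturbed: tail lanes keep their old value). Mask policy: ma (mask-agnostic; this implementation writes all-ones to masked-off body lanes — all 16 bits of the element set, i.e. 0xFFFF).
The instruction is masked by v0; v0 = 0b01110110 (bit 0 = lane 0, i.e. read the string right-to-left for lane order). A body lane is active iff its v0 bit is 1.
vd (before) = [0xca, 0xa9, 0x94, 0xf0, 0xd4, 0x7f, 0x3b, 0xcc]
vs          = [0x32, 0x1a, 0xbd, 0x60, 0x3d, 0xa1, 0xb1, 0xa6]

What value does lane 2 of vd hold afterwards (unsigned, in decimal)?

vd[2] = 65495

VLMAX = (128 × 1) / 16 = 8 lanes
vl = min(AVL, VLMAX) = min(4, 8) = 4
vd[0] mask-off/ones -> 0xffff
vd[1] sub(0xa9,0x1a) -> 0x8f
vd[2] sub(0x94,0xbd) -> 0xffd7
vd[3] mask-off/ones -> 0xffff
vd[4] tail/keep -> 0xd4
vd[5] tail/keep -> 0x7f
vd[6] tail/keep -> 0x3b
vd[7] tail/keep -> 0xcc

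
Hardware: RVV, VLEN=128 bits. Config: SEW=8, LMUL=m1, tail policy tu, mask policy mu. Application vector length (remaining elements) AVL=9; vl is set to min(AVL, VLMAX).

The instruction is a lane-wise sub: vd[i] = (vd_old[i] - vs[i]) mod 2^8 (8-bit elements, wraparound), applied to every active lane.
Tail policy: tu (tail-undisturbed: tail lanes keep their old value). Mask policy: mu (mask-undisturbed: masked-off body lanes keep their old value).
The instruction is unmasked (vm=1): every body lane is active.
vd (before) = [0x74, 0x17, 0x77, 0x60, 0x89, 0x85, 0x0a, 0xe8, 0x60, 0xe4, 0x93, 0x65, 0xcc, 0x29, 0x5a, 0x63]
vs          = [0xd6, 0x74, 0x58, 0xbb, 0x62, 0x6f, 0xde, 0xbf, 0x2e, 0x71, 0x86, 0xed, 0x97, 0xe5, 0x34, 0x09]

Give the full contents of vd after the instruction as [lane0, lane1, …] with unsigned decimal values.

vd = [158, 163, 31, 165, 39, 22, 44, 41, 50, 228, 147, 101, 204, 41, 90, 99]

VLMAX = (128 × 1) / 8 = 16 lanes
vl = min(AVL, VLMAX) = min(9, 16) = 9
lane  0: sub(0x74,0xd6) ⇒ 0x9e
lane  1: sub(0x17,0x74) ⇒ 0xa3
lane  2: sub(0x77,0x58) ⇒ 0x1f
lane  3: sub(0x60,0xbb) ⇒ 0xa5
lane  4: sub(0x89,0x62) ⇒ 0x27
lane  5: sub(0x85,0x6f) ⇒ 0x16
lane  6: sub(0x0a,0xde) ⇒ 0x2c
lane  7: sub(0xe8,0xbf) ⇒ 0x29
lane  8: sub(0x60,0x2e) ⇒ 0x32
lane  9: tail/keep ⇒ 0xe4
lane 10: tail/keep ⇒ 0x93
lane 11: tail/keep ⇒ 0x65
lane 12: tail/keep ⇒ 0xcc
lane 13: tail/keep ⇒ 0x29
lane 14: tail/keep ⇒ 0x5a
lane 15: tail/keep ⇒ 0x63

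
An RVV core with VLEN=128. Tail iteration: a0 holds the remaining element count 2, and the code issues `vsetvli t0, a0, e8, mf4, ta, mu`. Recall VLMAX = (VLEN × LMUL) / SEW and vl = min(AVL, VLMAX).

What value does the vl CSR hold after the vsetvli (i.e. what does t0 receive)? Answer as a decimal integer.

vl = 2

VLMAX = VLEN×LMUL/SEW = 128×1/4/8 = 4
vl = min(AVL, VLMAX) = min(2, 4) = 2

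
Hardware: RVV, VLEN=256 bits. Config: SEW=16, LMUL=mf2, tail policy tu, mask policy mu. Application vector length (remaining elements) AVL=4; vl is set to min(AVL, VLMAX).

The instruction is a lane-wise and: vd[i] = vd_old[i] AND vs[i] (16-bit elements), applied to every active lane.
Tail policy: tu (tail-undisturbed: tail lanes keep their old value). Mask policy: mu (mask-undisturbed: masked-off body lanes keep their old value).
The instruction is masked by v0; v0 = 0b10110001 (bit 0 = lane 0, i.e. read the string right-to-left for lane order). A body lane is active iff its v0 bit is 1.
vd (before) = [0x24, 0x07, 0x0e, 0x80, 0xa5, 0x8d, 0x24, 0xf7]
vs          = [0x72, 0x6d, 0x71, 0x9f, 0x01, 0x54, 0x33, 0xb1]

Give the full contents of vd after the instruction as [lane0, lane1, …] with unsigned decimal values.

lanes per group: 256·1/2/16 = 8
vl = min(AVL, VLMAX) = min(4, 8) = 4
[0] and(0x24,0x72) = 0x20
[1] mask-off/keep = 0x07
[2] mask-off/keep = 0x0e
[3] mask-off/keep = 0x80
[4] tail/keep = 0xa5
[5] tail/keep = 0x8d
[6] tail/keep = 0x24
[7] tail/keep = 0xf7

vd = [32, 7, 14, 128, 165, 141, 36, 247]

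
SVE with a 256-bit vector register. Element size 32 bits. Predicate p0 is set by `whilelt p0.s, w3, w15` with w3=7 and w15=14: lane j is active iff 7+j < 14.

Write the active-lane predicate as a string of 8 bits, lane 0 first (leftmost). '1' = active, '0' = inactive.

register lanes = 256/32 = 8
active while 7+j < 14, i.e. j ∈ [0,7) capped at 8 ⇒ 7
bits (lane 0 leftmost): 11111110

predicate = 11111110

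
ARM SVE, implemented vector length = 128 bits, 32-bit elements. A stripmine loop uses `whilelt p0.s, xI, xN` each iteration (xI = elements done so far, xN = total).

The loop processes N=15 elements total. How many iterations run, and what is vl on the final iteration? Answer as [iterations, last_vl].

128-bit reg / 32-bit elem → 4 lanes
N=15: ⌈15/4⌉ = 4 iters; last vl = 15 − 3×4 = 3

[iterations, last_vl] = [4, 3]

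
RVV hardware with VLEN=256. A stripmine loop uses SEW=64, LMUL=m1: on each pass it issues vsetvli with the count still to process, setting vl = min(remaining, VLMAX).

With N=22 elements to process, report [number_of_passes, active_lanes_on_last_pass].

VLMAX = (256 × 1) / 64 = 4 lanes
N=22: ⌈22/4⌉ = 6 iters; last vl = 22 − 5×4 = 2

[iterations, last_vl] = [6, 2]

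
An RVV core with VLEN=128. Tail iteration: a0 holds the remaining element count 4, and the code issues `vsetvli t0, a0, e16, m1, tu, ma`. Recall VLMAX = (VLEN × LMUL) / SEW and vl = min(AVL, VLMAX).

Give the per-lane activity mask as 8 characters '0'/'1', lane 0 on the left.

VLMAX = VLEN×LMUL/SEW = 128×1/16 = 8
AVL=4 ≤ VLMAX=8, so vl = 4
bits (lane 0 leftmost): 11110000

predicate = 11110000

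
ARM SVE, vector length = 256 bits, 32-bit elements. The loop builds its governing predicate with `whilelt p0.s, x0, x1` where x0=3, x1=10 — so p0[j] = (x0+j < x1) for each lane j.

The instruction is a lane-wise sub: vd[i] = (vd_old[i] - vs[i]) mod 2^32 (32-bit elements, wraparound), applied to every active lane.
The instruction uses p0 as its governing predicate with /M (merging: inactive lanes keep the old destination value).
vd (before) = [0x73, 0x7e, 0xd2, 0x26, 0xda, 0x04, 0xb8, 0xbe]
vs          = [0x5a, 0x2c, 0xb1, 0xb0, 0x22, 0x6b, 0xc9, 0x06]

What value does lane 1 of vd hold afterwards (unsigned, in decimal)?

register lanes = 256/32 = 8
whilelt: lane j active iff 3+j < 10 → j < 7 → 7 active
  i=0: sub(0x73,0x5a) → 25
  i=1: sub(0x7e,0x2c) → 82
  i=2: sub(0xd2,0xb1) → 33
  i=3: sub(0x26,0xb0) → 4294967158
  i=4: sub(0xda,0x22) → 184
  i=5: sub(0x04,0x6b) → 4294967193
  i=6: sub(0xb8,0xc9) → 4294967279
  i=7: tail/keep → 190

vd[1] = 82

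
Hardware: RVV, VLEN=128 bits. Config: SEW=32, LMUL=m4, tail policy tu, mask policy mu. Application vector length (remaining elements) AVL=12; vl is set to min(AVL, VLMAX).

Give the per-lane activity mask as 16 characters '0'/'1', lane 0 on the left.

predicate = 1111111111110000

lanes per group: 128·4/32 = 16
vl ← min(12, 16) = 12
bits (lane 0 leftmost): 1111111111110000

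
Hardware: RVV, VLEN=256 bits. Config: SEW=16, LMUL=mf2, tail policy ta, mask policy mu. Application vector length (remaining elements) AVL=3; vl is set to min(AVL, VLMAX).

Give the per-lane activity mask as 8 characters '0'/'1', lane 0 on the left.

lanes per group: 256·1/2/16 = 8
vl = min(AVL, VLMAX) = min(3, 8) = 3
bits (lane 0 leftmost): 11100000

predicate = 11100000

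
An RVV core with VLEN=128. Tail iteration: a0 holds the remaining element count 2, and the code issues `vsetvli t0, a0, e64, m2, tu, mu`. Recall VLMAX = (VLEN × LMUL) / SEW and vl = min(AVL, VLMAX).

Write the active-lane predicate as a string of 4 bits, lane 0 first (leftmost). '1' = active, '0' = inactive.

VLMAX = VLEN×LMUL/SEW = 128×2/64 = 4
AVL=2 ≤ VLMAX=4, so vl = 2
bits (lane 0 leftmost): 1100

predicate = 1100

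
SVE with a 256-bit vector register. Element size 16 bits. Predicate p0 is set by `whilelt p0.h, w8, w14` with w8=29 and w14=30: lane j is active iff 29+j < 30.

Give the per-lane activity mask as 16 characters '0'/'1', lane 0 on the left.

lane count: 256 div 16 = 16
p0[j] = (29+j < 30); true for j=0..0 → 1 lanes set
bits (lane 0 leftmost): 1000000000000000

predicate = 1000000000000000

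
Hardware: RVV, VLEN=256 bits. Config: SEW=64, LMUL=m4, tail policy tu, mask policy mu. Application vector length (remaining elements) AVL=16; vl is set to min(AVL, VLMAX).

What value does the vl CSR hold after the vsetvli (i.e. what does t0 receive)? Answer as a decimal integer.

vl = 16

lanes per group: 256·4/64 = 16
vl ← min(16, 16) = 16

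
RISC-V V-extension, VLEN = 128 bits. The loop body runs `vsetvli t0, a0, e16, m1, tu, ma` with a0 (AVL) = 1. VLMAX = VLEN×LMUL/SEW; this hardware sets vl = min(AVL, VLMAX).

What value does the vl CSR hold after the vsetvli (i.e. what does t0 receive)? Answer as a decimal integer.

lanes per group: 128·1/16 = 8
vl = min(AVL, VLMAX) = min(1, 8) = 1

vl = 1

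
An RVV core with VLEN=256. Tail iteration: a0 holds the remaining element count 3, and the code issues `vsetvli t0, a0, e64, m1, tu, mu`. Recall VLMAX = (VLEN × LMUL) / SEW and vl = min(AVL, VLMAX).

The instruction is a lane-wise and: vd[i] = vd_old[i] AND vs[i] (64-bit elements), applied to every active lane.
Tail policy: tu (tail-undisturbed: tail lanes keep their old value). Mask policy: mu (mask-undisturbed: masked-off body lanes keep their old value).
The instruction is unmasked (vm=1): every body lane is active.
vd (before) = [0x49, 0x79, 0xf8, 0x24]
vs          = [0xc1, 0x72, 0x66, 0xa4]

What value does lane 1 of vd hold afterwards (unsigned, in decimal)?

VLMAX = VLEN×LMUL/SEW = 256×1/64 = 4
vl ← min(3, 4) = 3
[0] and(0x49,0xc1) = 0x41
[1] and(0x79,0x72) = 0x70
[2] and(0xf8,0x66) = 0x60
[3] tail/keep = 0x24

vd[1] = 112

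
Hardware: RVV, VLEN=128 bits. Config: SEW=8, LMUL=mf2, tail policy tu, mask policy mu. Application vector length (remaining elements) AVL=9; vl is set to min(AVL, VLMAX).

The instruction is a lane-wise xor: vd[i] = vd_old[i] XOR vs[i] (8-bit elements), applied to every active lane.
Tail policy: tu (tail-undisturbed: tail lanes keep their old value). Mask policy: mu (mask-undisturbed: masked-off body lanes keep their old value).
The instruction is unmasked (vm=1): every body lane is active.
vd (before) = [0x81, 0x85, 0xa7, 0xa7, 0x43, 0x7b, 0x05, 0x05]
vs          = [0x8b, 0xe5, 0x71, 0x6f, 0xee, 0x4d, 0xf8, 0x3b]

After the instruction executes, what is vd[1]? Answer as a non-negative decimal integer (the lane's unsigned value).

lanes per group: 128·1/2/8 = 8
vl ← min(9, 8) = 8
[0] xor(0x81,0x8b) = 0x0a
[1] xor(0x85,0xe5) = 0x60
[2] xor(0xa7,0x71) = 0xd6
[3] xor(0xa7,0x6f) = 0xc8
[4] xor(0x43,0xee) = 0xad
[5] xor(0x7b,0x4d) = 0x36
[6] xor(0x05,0xf8) = 0xfd
[7] xor(0x05,0x3b) = 0x3e

vd[1] = 96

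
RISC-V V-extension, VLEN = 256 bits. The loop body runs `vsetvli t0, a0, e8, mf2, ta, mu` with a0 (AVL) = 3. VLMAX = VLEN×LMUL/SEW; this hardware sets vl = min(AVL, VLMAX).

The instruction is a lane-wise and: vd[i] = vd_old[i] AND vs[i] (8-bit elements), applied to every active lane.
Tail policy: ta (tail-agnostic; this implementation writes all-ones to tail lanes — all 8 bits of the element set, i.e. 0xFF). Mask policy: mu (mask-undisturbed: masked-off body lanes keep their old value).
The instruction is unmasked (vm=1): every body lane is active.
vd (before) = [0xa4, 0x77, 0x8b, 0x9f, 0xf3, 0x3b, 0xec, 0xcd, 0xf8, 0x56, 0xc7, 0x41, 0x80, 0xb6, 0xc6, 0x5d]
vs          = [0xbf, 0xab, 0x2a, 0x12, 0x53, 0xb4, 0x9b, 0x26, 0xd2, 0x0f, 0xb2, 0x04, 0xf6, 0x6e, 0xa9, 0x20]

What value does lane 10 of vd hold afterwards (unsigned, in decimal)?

vd[10] = 255

lanes per group: 256·1/2/8 = 16
vl ← min(3, 16) = 3
  i=0: and(0xa4,0xbf) → 164
  i=1: and(0x77,0xab) → 35
  i=2: and(0x8b,0x2a) → 10
  i=3: tail/ones → 255
  i=4: tail/ones → 255
  i=5: tail/ones → 255
  i=6: tail/ones → 255
  i=7: tail/ones → 255
  i=8: tail/ones → 255
  i=9: tail/ones → 255
  i=10: tail/ones → 255
  i=11: tail/ones → 255
  i=12: tail/ones → 255
  i=13: tail/ones → 255
  i=14: tail/ones → 255
  i=15: tail/ones → 255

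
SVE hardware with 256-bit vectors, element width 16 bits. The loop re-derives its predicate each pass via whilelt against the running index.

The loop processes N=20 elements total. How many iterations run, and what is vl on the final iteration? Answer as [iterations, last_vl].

[iterations, last_vl] = [2, 4]

lane count: 256 div 16 = 16
20 elements at 16/iter → 2 passes, remainder 4 on the last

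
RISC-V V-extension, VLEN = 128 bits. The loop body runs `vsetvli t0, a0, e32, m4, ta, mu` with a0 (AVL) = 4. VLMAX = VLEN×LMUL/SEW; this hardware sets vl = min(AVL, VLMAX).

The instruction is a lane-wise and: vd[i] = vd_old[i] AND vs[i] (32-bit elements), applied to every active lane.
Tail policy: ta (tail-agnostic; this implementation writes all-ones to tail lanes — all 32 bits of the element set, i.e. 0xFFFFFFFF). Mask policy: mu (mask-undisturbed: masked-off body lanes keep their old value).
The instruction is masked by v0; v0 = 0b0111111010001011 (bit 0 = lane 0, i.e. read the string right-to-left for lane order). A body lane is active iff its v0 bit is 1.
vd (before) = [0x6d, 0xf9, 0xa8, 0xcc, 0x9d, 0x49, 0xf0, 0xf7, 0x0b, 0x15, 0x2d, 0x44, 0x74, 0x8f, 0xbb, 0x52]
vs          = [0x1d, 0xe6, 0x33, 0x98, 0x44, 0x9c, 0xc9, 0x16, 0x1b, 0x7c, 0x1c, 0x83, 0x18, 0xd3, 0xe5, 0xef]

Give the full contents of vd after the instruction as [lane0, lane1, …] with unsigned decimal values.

VLMAX = (128 × 4) / 32 = 16 lanes
vl ← min(4, 16) = 4
vd[0] and(0x6d,0x1d) -> 0x0d
vd[1] and(0xf9,0xe6) -> 0xe0
vd[2] mask-off/keep -> 0xa8
vd[3] and(0xcc,0x98) -> 0x88
vd[4] tail/ones -> 0xffffffff
vd[5] tail/ones -> 0xffffffff
vd[6] tail/ones -> 0xffffffff
vd[7] tail/ones -> 0xffffffff
vd[8] tail/ones -> 0xffffffff
vd[9] tail/ones -> 0xffffffff
vd[10] tail/ones -> 0xffffffff
vd[11] tail/ones -> 0xffffffff
vd[12] tail/ones -> 0xffffffff
vd[13] tail/ones -> 0xffffffff
vd[14] tail/ones -> 0xffffffff
vd[15] tail/ones -> 0xffffffff

vd = [13, 224, 168, 136, 4294967295, 4294967295, 4294967295, 4294967295, 4294967295, 4294967295, 4294967295, 4294967295, 4294967295, 4294967295, 4294967295, 4294967295]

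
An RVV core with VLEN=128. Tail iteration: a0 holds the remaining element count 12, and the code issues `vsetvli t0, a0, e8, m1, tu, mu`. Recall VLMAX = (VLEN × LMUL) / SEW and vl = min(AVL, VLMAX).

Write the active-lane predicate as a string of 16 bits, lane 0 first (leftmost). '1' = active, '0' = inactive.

VLMAX = (128 × 1) / 8 = 16 lanes
vl = min(AVL, VLMAX) = min(12, 16) = 12
bits (lane 0 leftmost): 1111111111110000

predicate = 1111111111110000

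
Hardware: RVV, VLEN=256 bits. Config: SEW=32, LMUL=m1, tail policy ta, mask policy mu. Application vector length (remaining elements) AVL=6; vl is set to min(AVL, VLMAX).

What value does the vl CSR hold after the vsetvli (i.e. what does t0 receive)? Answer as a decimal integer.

vl = 6

lanes per group: 256·1/32 = 8
AVL=6 ≤ VLMAX=8, so vl = 6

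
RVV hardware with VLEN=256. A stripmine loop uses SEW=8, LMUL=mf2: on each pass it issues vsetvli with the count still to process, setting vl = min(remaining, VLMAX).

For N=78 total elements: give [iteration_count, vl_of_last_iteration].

VLMAX = VLEN×LMUL/SEW = 256×1/2/8 = 16
iterations = ceil(78/16) = 5; final-pass vl = 14

[iterations, last_vl] = [5, 14]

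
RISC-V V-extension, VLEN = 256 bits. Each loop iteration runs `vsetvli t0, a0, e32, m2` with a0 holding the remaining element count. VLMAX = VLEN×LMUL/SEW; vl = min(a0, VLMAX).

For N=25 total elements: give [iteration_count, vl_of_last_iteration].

VLMAX = (256 × 2) / 32 = 16 lanes
iterations = ceil(25/16) = 2; final-pass vl = 9

[iterations, last_vl] = [2, 9]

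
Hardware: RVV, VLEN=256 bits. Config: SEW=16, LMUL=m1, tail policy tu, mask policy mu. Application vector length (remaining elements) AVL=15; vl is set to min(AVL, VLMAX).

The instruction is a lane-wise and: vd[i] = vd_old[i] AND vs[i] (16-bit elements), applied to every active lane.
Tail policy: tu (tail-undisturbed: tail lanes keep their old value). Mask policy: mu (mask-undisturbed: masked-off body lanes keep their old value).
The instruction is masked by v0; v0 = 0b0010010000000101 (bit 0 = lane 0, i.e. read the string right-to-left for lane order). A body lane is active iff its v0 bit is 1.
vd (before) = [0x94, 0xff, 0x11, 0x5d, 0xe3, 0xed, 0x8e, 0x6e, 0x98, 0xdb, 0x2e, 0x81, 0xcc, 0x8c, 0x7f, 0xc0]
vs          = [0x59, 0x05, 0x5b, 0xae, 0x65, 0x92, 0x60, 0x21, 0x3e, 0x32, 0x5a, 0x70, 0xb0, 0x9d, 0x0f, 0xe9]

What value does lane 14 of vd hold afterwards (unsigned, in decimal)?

lanes per group: 256·1/16 = 16
AVL=15 ≤ VLMAX=16, so vl = 15
[0] and(0x94,0x59) = 0x10
[1] mask-off/keep = 0xff
[2] and(0x11,0x5b) = 0x11
[3] mask-off/keep = 0x5d
[4] mask-off/keep = 0xe3
[5] mask-off/keep = 0xed
[6] mask-off/keep = 0x8e
[7] mask-off/keep = 0x6e
[8] mask-off/keep = 0x98
[9] mask-off/keep = 0xdb
[10] and(0x2e,0x5a) = 0x0a
[11] mask-off/keep = 0x81
[12] mask-off/keep = 0xcc
[13] and(0x8c,0x9d) = 0x8c
[14] mask-off/keep = 0x7f
[15] tail/keep = 0xc0

vd[14] = 127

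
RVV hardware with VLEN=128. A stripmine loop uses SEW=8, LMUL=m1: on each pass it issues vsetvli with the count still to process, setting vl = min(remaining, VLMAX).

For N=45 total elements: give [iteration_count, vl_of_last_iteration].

[iterations, last_vl] = [3, 13]

VLMAX = (128 × 1) / 8 = 16 lanes
N=45: ⌈45/16⌉ = 3 iters; last vl = 45 − 2×16 = 13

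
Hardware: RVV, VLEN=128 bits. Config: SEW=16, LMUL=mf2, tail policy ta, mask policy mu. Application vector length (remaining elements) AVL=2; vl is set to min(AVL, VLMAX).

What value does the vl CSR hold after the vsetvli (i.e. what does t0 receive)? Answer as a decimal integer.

VLMAX = VLEN×LMUL/SEW = 128×1/2/16 = 4
vl = min(AVL, VLMAX) = min(2, 4) = 2

vl = 2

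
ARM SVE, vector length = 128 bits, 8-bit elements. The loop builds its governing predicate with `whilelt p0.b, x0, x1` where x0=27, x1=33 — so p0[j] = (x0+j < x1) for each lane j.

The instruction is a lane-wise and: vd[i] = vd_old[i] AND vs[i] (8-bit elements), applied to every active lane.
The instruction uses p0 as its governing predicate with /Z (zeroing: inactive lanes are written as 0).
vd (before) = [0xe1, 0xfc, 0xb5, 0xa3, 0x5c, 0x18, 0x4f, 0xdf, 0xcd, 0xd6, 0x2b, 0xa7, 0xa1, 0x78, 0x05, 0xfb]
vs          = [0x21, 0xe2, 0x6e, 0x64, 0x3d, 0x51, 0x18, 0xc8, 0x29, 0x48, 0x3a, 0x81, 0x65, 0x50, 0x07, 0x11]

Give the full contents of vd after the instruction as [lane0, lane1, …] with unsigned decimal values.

128-bit reg / 8-bit elem → 16 lanes
p0[j] = (27+j < 33); true for j=0..5 → 6 lanes set
vd[0] and(0xe1,0x21) -> 0x21
vd[1] and(0xfc,0xe2) -> 0xe0
vd[2] and(0xb5,0x6e) -> 0x24
vd[3] and(0xa3,0x64) -> 0x20
vd[4] and(0x5c,0x3d) -> 0x1c
vd[5] and(0x18,0x51) -> 0x10
vd[6] tail/zero -> 0x00
vd[7] tail/zero -> 0x00
vd[8] tail/zero -> 0x00
vd[9] tail/zero -> 0x00
vd[10] tail/zero -> 0x00
vd[11] tail/zero -> 0x00
vd[12] tail/zero -> 0x00
vd[13] tail/zero -> 0x00
vd[14] tail/zero -> 0x00
vd[15] tail/zero -> 0x00

vd = [33, 224, 36, 32, 28, 16, 0, 0, 0, 0, 0, 0, 0, 0, 0, 0]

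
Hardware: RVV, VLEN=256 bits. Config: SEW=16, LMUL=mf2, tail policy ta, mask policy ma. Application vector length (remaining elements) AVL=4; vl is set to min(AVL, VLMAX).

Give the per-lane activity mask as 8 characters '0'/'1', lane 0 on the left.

lanes per group: 256·1/2/16 = 8
vl = min(AVL, VLMAX) = min(4, 8) = 4
bits (lane 0 leftmost): 11110000

predicate = 11110000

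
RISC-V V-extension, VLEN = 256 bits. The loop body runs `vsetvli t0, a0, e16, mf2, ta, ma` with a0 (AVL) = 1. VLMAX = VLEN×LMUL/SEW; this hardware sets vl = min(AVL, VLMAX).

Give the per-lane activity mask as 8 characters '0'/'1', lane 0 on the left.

predicate = 10000000

VLMAX = (256 × 1/2) / 16 = 8 lanes
vl ← min(1, 8) = 1
bits (lane 0 leftmost): 10000000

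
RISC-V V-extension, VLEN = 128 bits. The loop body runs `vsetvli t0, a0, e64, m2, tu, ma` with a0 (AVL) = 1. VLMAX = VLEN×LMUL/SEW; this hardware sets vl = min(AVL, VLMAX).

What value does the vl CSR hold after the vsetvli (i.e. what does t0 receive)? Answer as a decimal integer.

VLMAX = (128 × 2) / 64 = 4 lanes
AVL=1 ≤ VLMAX=4, so vl = 1

vl = 1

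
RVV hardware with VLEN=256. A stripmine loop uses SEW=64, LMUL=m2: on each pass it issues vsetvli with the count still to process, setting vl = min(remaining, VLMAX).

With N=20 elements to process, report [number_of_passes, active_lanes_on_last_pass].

VLMAX = (256 × 2) / 64 = 8 lanes
20 elements at 8/iter → 3 passes, remainder 4 on the last

[iterations, last_vl] = [3, 4]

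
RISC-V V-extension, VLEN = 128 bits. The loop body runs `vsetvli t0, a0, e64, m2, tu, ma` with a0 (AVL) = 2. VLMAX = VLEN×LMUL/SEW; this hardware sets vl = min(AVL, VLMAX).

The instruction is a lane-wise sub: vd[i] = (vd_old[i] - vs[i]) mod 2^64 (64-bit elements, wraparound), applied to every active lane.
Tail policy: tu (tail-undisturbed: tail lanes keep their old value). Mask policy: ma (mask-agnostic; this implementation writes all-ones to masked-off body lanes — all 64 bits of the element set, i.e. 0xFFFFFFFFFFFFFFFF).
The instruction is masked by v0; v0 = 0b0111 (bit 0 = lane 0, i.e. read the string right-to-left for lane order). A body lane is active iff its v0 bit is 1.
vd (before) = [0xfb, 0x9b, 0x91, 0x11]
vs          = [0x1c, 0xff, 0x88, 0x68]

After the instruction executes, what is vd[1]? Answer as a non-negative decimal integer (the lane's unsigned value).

VLMAX = (128 × 2) / 64 = 4 lanes
vl ← min(2, 4) = 2
vd[0] sub(0xfb,0x1c) -> 0xdf
vd[1] sub(0x9b,0xff) -> 0xffffffffffffff9c
vd[2] tail/keep -> 0x91
vd[3] tail/keep -> 0x11

vd[1] = 18446744073709551516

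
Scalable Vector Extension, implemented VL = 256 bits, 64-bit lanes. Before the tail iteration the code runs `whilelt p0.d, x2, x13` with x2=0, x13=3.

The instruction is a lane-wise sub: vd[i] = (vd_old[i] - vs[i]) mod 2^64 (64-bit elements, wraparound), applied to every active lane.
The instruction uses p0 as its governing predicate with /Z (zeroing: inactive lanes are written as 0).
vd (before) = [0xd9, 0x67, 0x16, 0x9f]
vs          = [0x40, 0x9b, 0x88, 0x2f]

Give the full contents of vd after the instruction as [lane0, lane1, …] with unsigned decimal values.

256-bit reg / 64-bit elem → 4 lanes
p0[j] = (0+j < 3); true for j=0..2 → 3 lanes set
[0] sub(0xd9,0x40) = 0x99
[1] sub(0x67,0x9b) = 0xffffffffffffffcc
[2] sub(0x16,0x88) = 0xffffffffffffff8e
[3] tail/zero = 0x00

vd = [153, 18446744073709551564, 18446744073709551502, 0]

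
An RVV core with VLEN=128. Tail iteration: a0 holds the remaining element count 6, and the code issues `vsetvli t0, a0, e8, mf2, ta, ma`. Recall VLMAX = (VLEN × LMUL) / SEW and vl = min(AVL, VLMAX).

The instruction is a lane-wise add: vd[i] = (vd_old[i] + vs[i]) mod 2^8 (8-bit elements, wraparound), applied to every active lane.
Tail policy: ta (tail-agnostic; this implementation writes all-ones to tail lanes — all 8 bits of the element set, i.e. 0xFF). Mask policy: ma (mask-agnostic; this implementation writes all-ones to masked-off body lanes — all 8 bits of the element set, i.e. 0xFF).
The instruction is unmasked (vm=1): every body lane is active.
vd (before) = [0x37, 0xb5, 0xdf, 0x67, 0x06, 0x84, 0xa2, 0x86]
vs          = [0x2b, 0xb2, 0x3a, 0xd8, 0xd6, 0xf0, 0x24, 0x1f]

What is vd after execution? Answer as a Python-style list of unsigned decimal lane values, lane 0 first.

vd = [98, 103, 25, 63, 220, 116, 255, 255]

lanes per group: 128·1/2/8 = 8
AVL=6 ≤ VLMAX=8, so vl = 6
  i=0: add(0x37,0x2b) → 98
  i=1: add(0xb5,0xb2) → 103
  i=2: add(0xdf,0x3a) → 25
  i=3: add(0x67,0xd8) → 63
  i=4: add(0x06,0xd6) → 220
  i=5: add(0x84,0xf0) → 116
  i=6: tail/ones → 255
  i=7: tail/ones → 255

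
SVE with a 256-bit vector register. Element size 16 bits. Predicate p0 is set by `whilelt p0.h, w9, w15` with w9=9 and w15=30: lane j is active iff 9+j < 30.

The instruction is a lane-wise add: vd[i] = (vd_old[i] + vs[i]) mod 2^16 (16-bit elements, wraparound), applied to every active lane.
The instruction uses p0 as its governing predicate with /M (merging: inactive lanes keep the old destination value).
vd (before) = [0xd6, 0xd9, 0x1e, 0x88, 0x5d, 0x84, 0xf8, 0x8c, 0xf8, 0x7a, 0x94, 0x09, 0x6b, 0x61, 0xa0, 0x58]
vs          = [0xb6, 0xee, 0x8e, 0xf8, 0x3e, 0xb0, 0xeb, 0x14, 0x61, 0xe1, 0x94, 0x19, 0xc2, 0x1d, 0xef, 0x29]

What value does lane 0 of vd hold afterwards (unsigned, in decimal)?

vd[0] = 396

lane count: 256 div 16 = 16
p0[j] = (9+j < 30); true for j=0..15 → 16 lanes set
lane  0: add(0xd6,0xb6) ⇒ 0x18c
lane  1: add(0xd9,0xee) ⇒ 0x1c7
lane  2: add(0x1e,0x8e) ⇒ 0xac
lane  3: add(0x88,0xf8) ⇒ 0x180
lane  4: add(0x5d,0x3e) ⇒ 0x9b
lane  5: add(0x84,0xb0) ⇒ 0x134
lane  6: add(0xf8,0xeb) ⇒ 0x1e3
lane  7: add(0x8c,0x14) ⇒ 0xa0
lane  8: add(0xf8,0x61) ⇒ 0x159
lane  9: add(0x7a,0xe1) ⇒ 0x15b
lane 10: add(0x94,0x94) ⇒ 0x128
lane 11: add(0x09,0x19) ⇒ 0x22
lane 12: add(0x6b,0xc2) ⇒ 0x12d
lane 13: add(0x61,0x1d) ⇒ 0x7e
lane 14: add(0xa0,0xef) ⇒ 0x18f
lane 15: add(0x58,0x29) ⇒ 0x81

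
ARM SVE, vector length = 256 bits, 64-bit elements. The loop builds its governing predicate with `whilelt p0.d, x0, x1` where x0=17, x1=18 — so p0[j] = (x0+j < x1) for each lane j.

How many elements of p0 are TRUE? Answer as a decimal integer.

256-bit reg / 64-bit elem → 4 lanes
whilelt: lane j active iff 17+j < 18 → j < 1 → 1 active

vl = 1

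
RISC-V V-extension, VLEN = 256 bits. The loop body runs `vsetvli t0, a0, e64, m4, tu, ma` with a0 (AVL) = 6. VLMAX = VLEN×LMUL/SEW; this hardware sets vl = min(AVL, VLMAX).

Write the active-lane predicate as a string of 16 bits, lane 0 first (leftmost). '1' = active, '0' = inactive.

predicate = 1111110000000000

VLMAX = (256 × 4) / 64 = 16 lanes
vl = min(AVL, VLMAX) = min(6, 16) = 6
bits (lane 0 leftmost): 1111110000000000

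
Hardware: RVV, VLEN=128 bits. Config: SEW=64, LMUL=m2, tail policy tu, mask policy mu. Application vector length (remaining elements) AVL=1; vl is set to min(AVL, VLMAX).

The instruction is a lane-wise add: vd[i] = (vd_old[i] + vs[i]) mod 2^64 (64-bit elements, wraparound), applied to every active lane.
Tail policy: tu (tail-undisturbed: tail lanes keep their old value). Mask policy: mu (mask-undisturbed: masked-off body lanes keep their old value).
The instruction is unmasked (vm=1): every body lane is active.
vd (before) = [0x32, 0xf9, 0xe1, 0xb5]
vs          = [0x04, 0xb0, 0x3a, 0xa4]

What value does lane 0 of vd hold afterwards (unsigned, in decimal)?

vd[0] = 54

lanes per group: 128·2/64 = 4
vl ← min(1, 4) = 1
vd[0] add(0x32,0x04) -> 0x36
vd[1] tail/keep -> 0xf9
vd[2] tail/keep -> 0xe1
vd[3] tail/keep -> 0xb5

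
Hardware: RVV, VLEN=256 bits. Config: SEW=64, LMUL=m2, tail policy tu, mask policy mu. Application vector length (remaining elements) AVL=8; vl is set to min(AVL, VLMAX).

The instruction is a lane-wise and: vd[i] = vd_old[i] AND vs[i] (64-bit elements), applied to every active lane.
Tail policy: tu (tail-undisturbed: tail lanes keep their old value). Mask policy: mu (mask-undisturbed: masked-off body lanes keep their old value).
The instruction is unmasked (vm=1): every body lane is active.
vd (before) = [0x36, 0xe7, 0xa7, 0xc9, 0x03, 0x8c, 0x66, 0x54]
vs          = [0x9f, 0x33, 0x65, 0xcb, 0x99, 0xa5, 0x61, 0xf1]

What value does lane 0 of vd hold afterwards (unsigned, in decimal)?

vd[0] = 22

lanes per group: 256·2/64 = 8
AVL=8 ≤ VLMAX=8, so vl = 8
vd[0] and(0x36,0x9f) -> 0x16
vd[1] and(0xe7,0x33) -> 0x23
vd[2] and(0xa7,0x65) -> 0x25
vd[3] and(0xc9,0xcb) -> 0xc9
vd[4] and(0x03,0x99) -> 0x01
vd[5] and(0x8c,0xa5) -> 0x84
vd[6] and(0x66,0x61) -> 0x60
vd[7] and(0x54,0xf1) -> 0x50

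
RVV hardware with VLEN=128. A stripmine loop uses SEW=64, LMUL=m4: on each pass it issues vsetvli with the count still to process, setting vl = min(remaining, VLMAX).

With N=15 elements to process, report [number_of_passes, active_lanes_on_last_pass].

[iterations, last_vl] = [2, 7]

lanes per group: 128·4/64 = 8
15 elements at 8/iter → 2 passes, remainder 7 on the last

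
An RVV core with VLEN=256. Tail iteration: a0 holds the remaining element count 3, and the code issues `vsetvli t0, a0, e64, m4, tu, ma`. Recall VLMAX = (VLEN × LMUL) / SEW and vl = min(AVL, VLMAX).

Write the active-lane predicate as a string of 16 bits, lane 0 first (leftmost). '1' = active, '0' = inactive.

predicate = 1110000000000000

VLMAX = VLEN×LMUL/SEW = 256×4/64 = 16
vl = min(AVL, VLMAX) = min(3, 16) = 3
bits (lane 0 leftmost): 1110000000000000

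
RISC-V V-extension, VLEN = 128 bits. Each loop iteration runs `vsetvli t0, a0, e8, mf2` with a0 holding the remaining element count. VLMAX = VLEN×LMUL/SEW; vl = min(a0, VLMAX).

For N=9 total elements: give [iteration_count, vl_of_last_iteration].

VLMAX = VLEN×LMUL/SEW = 128×1/2/8 = 8
N=9: ⌈9/8⌉ = 2 iters; last vl = 9 − 1×8 = 1

[iterations, last_vl] = [2, 1]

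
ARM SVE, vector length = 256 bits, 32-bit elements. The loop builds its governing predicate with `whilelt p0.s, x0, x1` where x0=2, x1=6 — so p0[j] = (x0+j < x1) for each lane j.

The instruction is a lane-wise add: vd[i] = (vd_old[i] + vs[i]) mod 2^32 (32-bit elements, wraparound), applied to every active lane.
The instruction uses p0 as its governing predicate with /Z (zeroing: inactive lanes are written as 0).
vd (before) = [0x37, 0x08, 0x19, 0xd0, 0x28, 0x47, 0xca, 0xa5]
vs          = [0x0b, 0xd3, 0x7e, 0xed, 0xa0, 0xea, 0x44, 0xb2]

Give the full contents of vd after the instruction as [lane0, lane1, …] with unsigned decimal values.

vd = [66, 219, 151, 445, 0, 0, 0, 0]

256-bit reg / 32-bit elem → 8 lanes
whilelt: lane j active iff 2+j < 6 → j < 4 → 4 active
lane  0: add(0x37,0x0b) ⇒ 0x42
lane  1: add(0x08,0xd3) ⇒ 0xdb
lane  2: add(0x19,0x7e) ⇒ 0x97
lane  3: add(0xd0,0xed) ⇒ 0x1bd
lane  4: tail/zero ⇒ 0x00
lane  5: tail/zero ⇒ 0x00
lane  6: tail/zero ⇒ 0x00
lane  7: tail/zero ⇒ 0x00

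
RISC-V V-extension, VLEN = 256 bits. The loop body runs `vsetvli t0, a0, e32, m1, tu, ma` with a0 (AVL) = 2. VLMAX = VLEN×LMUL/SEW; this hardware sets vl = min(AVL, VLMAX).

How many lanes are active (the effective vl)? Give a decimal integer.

lanes per group: 256·1/32 = 8
vl ← min(2, 8) = 2

vl = 2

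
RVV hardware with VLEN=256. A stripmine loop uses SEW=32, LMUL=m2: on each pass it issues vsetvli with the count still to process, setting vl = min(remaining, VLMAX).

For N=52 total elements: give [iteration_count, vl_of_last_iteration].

[iterations, last_vl] = [4, 4]

VLMAX = VLEN×LMUL/SEW = 256×2/32 = 16
52 elements at 16/iter → 4 passes, remainder 4 on the last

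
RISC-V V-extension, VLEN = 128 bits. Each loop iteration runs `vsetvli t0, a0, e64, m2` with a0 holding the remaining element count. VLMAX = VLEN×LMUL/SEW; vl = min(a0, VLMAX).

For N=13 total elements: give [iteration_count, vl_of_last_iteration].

[iterations, last_vl] = [4, 1]

VLMAX = VLEN×LMUL/SEW = 128×2/64 = 4
N=13: ⌈13/4⌉ = 4 iters; last vl = 13 − 3×4 = 1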